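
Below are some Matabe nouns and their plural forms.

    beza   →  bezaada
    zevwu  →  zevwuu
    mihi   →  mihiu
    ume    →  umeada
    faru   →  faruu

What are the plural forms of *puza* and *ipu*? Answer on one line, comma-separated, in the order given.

puzaada, ipuu

The suffix is conditioned by the last vowel: -u when the last vowel of the stem is a high vowel (*zevwu*, *mihi*, *faru*); -ada when the last vowel of the stem is a non-high vowel (*beza*, *ume*).
Since the last vowel of *puza* is /a/ (a non-high vowel), it takes -ada, giving *puzaada*.
*ipu* — last vowel /u/ (a high vowel) → -u → *ipuu*.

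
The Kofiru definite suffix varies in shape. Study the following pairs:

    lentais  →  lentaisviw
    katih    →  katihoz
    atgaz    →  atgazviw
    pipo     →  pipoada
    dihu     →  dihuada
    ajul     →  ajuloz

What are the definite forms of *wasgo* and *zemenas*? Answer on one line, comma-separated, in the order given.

wasgoada, zemenasviw

The pattern is sibilance of the final sound: -viw when the stem ends in a sibilant (*lentais*, *atgaz*); -oz when the stem ends in a non-sibilant consonant (*katih*, *ajul*); -ada when the stem ends in a vowel (*pipo*, *dihu*).
*wasgo* — final sound /o/ (a vowel) → -ada → *wasgoada*.
The final sound of *zemenas* is /s/, which is a sibilant, so the suffix is -viw, giving *zemenasviw*.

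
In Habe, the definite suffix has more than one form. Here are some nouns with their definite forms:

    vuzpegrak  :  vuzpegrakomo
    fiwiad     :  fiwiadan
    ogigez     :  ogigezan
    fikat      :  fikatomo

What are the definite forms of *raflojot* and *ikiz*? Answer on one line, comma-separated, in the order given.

The pattern is voicing of the final consonant: -omo when the stem ends in a voiceless consonant (*vuzpegrak*, *fikat*); -an when the stem ends in a voiced consonant (*fiwiad*, *ogigez*).
The final consonant of *raflojot* is /t/, which is voiceless, so the suffix is -omo, giving *raflojotomo*.
*ikiz* — final consonant /z/ (voiced) → -an → *ikizan*.

raflojotomo, ikizan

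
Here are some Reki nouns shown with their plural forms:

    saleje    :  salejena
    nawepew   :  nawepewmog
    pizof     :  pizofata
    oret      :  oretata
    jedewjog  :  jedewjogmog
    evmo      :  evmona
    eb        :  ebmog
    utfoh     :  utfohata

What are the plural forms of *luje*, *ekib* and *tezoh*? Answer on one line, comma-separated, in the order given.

The suffix is conditioned by the final sound: -ata when the stem ends in a voiceless consonant (*pizof*, *oret*, *utfoh*); -mog when the stem ends in a voiced consonant (*nawepew*, *jedewjog*, *eb*); -na when the stem ends in a vowel (*saleje*, *evmo*).
*luje*: final sound = /e/, a vowel → -na → *lujena*.
*ekib* — final sound /b/ (a voiced consonant) → -mog → *ekibmog*.
*tezoh*: final sound = /h/, a voiceless consonant → -ata → *tezohata*.

lujena, ekibmog, tezohata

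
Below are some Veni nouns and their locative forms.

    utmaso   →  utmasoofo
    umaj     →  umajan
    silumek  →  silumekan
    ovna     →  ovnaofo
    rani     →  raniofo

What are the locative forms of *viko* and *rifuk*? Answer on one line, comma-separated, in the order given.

The alternation tracks the final sound of the stem — -an when the stem ends in a consonant (*umaj*, *silumek*); -ofo when the stem ends in a vowel (*utmaso*, *ovna*, *rani*).
The final sound of *viko* is /o/, which is a vowel, so the suffix is -ofo, giving *vikoofo*.
*rifuk* — final sound /k/ (a consonant) → -an → *rifukan*.

vikoofo, rifukan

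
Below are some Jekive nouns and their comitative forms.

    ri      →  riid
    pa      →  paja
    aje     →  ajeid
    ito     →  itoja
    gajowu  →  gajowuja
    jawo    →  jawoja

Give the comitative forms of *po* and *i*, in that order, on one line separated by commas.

The alternation tracks the last vowel of the stem — -id when the last vowel of the stem is a front vowel (*ri*, *aje*); -ja when the last vowel of the stem is a back vowel (*pa*, *ito*, *gajowu*, *jawo*).
*po* — last vowel /o/ (a back vowel) → -ja → *poja*.
*i* — last vowel /i/ (a front vowel) → -id → *iid*.

poja, iid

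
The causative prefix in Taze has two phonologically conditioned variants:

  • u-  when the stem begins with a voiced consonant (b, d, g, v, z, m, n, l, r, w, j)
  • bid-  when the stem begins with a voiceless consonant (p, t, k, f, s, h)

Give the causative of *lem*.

ulem

*lem* — first consonant /l/ (voiced) → u- → *ulem*.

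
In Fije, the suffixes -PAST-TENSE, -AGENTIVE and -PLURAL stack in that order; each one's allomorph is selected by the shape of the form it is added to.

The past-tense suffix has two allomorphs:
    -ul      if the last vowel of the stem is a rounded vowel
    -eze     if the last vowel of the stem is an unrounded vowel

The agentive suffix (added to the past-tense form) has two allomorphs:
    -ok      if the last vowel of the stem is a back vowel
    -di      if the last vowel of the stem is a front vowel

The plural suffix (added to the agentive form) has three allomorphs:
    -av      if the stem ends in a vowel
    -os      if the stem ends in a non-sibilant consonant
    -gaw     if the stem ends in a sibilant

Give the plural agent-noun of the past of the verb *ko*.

koulokos

*ko* — last vowel /o/ (a rounded vowel) → -ul → *koul*.
Since the last vowel of the past-tense form *koul* is /u/ (a back vowel), it takes -ok, giving *koulok*.
Since the final sound of the agentive form *koulok* is /k/ (a non-sibilant consonant), it takes -os, giving *koulokos*.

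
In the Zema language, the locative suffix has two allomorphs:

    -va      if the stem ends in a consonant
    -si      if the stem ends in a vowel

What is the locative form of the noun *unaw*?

*unaw*: final sound = /w/, a consonant → -va → *unawva*.

unawva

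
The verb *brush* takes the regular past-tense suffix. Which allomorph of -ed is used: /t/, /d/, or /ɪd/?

/t/

The stem *brush* ends in a voiceless consonant other than /t/.
The -ed suffix is realized as /ɪd/ after /t, d/; as /t/ after other voiceless consonants; and as /d/ after other voiced sounds.
So -ed on *brush* is pronounced /t/.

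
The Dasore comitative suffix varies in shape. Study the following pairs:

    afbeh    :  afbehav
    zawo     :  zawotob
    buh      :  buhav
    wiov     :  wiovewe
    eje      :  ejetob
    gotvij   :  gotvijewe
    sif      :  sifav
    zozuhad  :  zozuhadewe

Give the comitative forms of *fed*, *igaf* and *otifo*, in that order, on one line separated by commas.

The pattern is voicing of the final sound: -av when the stem ends in a voiceless consonant (*afbeh*, *buh*, *sif*); -ewe when the stem ends in a voiced consonant (*wiov*, *gotvij*, *zozuhad*); -tob when the stem ends in a vowel (*zawo*, *eje*).
Since the final sound of *fed* is /d/ (a voiced consonant), it takes -ewe, giving *fedewe*.
*igaf*: final sound = /f/, a voiceless consonant → -av → *igafav*.
*otifo*: final sound = /o/, a vowel → -tob → *otifotob*.

fedewe, igafav, otifotob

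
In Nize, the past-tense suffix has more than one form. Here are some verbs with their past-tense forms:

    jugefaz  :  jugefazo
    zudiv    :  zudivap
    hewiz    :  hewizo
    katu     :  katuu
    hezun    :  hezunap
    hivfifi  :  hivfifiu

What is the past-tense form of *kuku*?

kukuu

Looking at the final sound of each stem: -o when the stem ends in a sibilant (*jugefaz*, *hewiz*); -ap when the stem ends in a non-sibilant consonant (*zudiv*, *hezun*); -u when the stem ends in a vowel (*katu*, *hivfifi*).
*kuku*: final sound = /u/, a vowel → -u → *kukuu*.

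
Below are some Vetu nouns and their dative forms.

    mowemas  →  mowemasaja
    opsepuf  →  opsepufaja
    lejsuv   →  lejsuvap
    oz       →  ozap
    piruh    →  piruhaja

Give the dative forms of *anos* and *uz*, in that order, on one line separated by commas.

anosaja, uzap

Looking at the final consonant of each stem: -aja when the stem ends in a voiceless consonant (*mowemas*, *opsepuf*, *piruh*); -ap when the stem ends in a voiced consonant (*lejsuv*, *oz*).
*anos*: final consonant = /s/, voiceless → -aja → *anosaja*.
*uz* — final consonant /z/ (voiced) → -ap → *uzap*.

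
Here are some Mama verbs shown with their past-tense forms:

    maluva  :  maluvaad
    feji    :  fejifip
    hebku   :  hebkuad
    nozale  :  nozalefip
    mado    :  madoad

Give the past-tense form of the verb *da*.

Looking at the last vowel of each stem: -fip when the last vowel of the stem is a front vowel (*feji*, *nozale*); -ad when the last vowel of the stem is a back vowel (*maluva*, *hebku*, *mado*).
The last vowel of *da* is /a/, which is a back vowel, so the suffix is -ad, giving *daad*.

daad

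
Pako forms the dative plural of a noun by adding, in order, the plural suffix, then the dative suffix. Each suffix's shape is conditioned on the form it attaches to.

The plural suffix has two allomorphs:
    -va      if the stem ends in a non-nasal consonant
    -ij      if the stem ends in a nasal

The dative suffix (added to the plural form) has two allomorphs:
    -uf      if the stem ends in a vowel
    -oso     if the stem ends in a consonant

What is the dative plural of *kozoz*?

kozozvauf

*kozoz* — final consonant /z/ (non-nasal) → -va → *kozozva*.
The plural form *kozozva* — final sound /a/ (a vowel) → -uf → *kozozvauf*.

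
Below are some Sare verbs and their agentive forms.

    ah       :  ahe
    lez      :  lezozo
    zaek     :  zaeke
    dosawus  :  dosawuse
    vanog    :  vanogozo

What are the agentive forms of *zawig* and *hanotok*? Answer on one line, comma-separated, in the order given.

The suffix is conditioned by the final consonant: -e when the stem ends in a voiceless consonant (*ah*, *zaek*, *dosawus*); -ozo when the stem ends in a voiced consonant (*lez*, *vanog*).
*zawig* — final consonant /g/ (voiced) → -ozo → *zawigozo*.
Since the final consonant of *hanotok* is /k/ (voiceless), it takes -e, giving *hanotoke*.

zawigozo, hanotoke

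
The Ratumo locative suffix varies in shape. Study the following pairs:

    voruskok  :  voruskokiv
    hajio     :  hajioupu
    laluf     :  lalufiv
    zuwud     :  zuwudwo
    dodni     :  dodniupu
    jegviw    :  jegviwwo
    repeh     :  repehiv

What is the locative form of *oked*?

okedwo

Looking at the final sound of each stem: -iv when the stem ends in a voiceless consonant (*voruskok*, *laluf*, *repeh*); -wo when the stem ends in a voiced consonant (*zuwud*, *jegviw*); -upu when the stem ends in a vowel (*hajio*, *dodni*).
*oked* — final sound /d/ (a voiced consonant) → -wo → *okedwo*.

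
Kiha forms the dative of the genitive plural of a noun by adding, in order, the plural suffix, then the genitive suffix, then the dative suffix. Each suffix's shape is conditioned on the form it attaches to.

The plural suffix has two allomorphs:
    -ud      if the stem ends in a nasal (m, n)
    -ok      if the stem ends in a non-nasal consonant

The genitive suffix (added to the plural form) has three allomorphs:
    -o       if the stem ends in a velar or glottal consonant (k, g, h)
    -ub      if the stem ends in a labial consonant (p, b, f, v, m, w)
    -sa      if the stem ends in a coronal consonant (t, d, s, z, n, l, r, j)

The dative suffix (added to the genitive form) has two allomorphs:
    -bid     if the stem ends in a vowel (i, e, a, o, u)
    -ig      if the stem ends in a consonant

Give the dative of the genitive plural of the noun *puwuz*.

*puwuz* — final consonant /z/ (non-nasal) → -ok → *puwuzok*.
Since the final consonant of the plural form *puwuzok* is /k/ (velar/glottal), it takes -o, giving *puwuzoko*.
Since the final sound of the genitive form *puwuzoko* is /o/ (a vowel), it takes -bid, giving *puwuzokobid*.

puwuzokobid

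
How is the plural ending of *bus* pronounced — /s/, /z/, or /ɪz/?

The stem *bus* ends in a sibilant (/s, z, ʃ, ʒ, tʃ, dʒ/).
The plural suffix surfaces as /ɪz/ after sibilants, /s/ after other voiceless consonants, and /z/ after other voiced sounds.
So the plural -s on *bus* is pronounced /ɪz/.

/ɪz/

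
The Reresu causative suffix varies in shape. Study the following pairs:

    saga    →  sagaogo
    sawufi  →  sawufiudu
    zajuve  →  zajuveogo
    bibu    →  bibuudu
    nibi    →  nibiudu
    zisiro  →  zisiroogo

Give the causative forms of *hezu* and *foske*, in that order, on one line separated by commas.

The suffix is conditioned by the last vowel: -udu when the last vowel of the stem is a high vowel (*sawufi*, *bibu*, *nibi*); -ogo when the last vowel of the stem is a non-high vowel (*saga*, *zajuve*, *zisiro*).
*hezu* — last vowel /u/ (a high vowel) → -udu → *hezuudu*.
The last vowel of *foske* is /e/, which is a non-high vowel, so the suffix is -ogo, giving *foskeogo*.

hezuudu, foskeogo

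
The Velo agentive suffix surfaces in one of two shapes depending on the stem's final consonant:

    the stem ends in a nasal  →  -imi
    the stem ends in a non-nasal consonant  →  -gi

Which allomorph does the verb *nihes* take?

-gi

The final consonant of *nihes* is /s/, which is non-nasal, so the suffix is -gi.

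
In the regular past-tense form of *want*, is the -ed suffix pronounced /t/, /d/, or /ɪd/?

The stem *want* ends in /t/ or /d/.
The -ed suffix is realized as /ɪd/ after /t, d/; as /t/ after other voiceless consonants; and as /d/ after other voiced sounds.
So -ed on *want* is pronounced /ɪd/.

/ɪd/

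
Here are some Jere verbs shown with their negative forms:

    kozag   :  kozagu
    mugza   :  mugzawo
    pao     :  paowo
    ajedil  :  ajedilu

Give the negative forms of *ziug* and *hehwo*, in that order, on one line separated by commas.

ziugu, hehwowo

Looking at the final sound of each stem: -u when the stem ends in a consonant (*kozag*, *ajedil*); -wo when the stem ends in a vowel (*mugza*, *pao*).
*ziug*: final sound = /g/, a consonant → -u → *ziugu*.
*hehwo*: final sound = /o/, a vowel → -wo → *hehwowo*.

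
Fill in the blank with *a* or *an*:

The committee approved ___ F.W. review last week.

an

The indefinite article is chosen by the initial *sound* of the following word, not its spelling.
The initialism *F.W.* is read letter by letter; the first letter, F, is pronounced /ɛf/, which begins with a vowel sound.
So the article is *an*: The committee approved an F.W. review last week.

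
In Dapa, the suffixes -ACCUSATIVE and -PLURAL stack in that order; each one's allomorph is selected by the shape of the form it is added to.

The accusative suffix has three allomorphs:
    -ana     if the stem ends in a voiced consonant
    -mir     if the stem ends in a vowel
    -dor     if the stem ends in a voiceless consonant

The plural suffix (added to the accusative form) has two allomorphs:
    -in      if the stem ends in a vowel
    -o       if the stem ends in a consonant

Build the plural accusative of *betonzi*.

betonzimiro

*betonzi*: final sound = /i/, a vowel → -mir → *betonzimir*.
The accusative form *betonzimir*: final sound = /r/, a consonant → -o → *betonzimiro*.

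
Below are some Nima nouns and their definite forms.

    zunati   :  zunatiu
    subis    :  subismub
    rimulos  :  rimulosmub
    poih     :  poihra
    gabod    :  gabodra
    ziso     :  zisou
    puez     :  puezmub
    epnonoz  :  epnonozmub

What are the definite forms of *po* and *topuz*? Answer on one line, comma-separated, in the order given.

The pattern is sibilance of the final sound: -mub when the stem ends in a sibilant (*subis*, *rimulos*, *puez*, *epnonoz*); -ra when the stem ends in a non-sibilant consonant (*poih*, *gabod*); -u when the stem ends in a vowel (*zunati*, *ziso*).
The final sound of *po* is /o/, which is a vowel, so the suffix is -u, giving *pou*.
*topuz*: final sound = /z/, a sibilant → -mub → *topuzmub*.

pou, topuzmub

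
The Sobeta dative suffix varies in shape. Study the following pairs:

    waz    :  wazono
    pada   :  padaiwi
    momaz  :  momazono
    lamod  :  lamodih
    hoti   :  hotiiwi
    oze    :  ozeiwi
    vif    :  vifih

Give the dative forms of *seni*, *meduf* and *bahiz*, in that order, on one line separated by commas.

Looking at the final sound of each stem: -ono when the stem ends in a sibilant (*waz*, *momaz*); -ih when the stem ends in a non-sibilant consonant (*lamod*, *vif*); -iwi when the stem ends in a vowel (*pada*, *hoti*, *oze*).
Since the final sound of *seni* is /i/ (a vowel), it takes -iwi, giving *seniiwi*.
The final sound of *meduf* is /f/, which is a non-sibilant consonant, so the suffix is -ih, giving *medufih*.
*bahiz* — final sound /z/ (a sibilant) → -ono → *bahizono*.

seniiwi, medufih, bahizono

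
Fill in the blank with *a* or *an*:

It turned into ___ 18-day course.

an

The indefinite article is chosen by the initial *sound* of the following word, not its spelling.
The number *18* is spoken "eighteen", beginning with /ˌeɪˈtiːn/ — a vowel sound.
So the article is *an*: It turned into an 18-day course.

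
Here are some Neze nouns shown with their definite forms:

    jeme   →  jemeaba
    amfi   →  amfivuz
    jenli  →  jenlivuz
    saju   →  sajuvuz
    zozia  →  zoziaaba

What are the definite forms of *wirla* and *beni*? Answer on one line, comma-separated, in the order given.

wirlaaba, benivuz

Looking at the last vowel of each stem: -vuz when the last vowel of the stem is a high vowel (*amfi*, *jenli*, *saju*); -aba when the last vowel of the stem is a non-high vowel (*jeme*, *zozia*).
Since the last vowel of *wirla* is /a/ (a non-high vowel), it takes -aba, giving *wirlaaba*.
Since the last vowel of *beni* is /i/ (a high vowel), it takes -vuz, giving *benivuz*.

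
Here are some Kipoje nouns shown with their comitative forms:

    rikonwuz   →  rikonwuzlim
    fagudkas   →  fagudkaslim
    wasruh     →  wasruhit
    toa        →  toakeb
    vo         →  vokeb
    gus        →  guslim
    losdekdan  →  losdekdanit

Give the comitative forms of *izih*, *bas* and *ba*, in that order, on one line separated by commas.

The alternation tracks the final sound of the stem — -lim when the stem ends in a sibilant (*rikonwuz*, *fagudkas*, *gus*); -it when the stem ends in a non-sibilant consonant (*wasruh*, *losdekdan*); -keb when the stem ends in a vowel (*toa*, *vo*).
Since the final sound of *izih* is /h/ (a non-sibilant consonant), it takes -it, giving *izihit*.
Since the final sound of *bas* is /s/ (a sibilant), it takes -lim, giving *baslim*.
The final sound of *ba* is /a/, which is a vowel, so the suffix is -keb, giving *bakeb*.

izihit, baslim, bakeb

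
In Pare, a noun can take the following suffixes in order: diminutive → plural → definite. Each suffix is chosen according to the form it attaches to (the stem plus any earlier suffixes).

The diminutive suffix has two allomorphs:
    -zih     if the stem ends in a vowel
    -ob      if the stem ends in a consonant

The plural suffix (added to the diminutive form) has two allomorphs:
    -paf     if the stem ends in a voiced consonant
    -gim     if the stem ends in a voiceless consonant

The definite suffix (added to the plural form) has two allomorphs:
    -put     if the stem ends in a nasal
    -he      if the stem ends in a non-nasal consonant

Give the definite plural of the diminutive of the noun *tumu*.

tumuzihgimput

Since the final sound of *tumu* is /u/ (a vowel), it takes -zih, giving *tumuzih*.
The final consonant of the diminutive form *tumuzih* is /h/, which is voiceless, so the plural suffix is -gim, giving *tumuzihgim*.
Since the final consonant of the plural form *tumuzihgim* is /m/ (a nasal), it takes -put, giving *tumuzihgimput*.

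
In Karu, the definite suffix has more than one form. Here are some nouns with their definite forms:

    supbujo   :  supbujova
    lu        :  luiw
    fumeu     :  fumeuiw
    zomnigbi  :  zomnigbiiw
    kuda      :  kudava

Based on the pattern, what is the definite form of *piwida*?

piwidava

The pattern is height harmony: -iw when the last vowel of the stem is a high vowel (*lu*, *fumeu*, *zomnigbi*); -va when the last vowel of the stem is a non-high vowel (*supbujo*, *kuda*).
Since the last vowel of *piwida* is /a/ (a non-high vowel), it takes -va, giving *piwidava*.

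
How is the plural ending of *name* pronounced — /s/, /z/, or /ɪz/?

/z/

The stem *name* ends in a voiced non-sibilant sound.
The plural suffix surfaces as /ɪz/ after sibilants, /s/ after other voiceless consonants, and /z/ after other voiced sounds.
So the plural -s on *name* is pronounced /z/.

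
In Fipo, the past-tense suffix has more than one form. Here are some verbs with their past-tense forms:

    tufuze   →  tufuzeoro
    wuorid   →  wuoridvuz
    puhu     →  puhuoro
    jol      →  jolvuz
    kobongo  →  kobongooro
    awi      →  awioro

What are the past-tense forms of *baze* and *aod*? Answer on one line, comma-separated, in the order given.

The alternation tracks the final sound of the stem — -vuz when the stem ends in a consonant (*wuorid*, *jol*); -oro when the stem ends in a vowel (*tufuze*, *puhu*, *kobongo*, *awi*).
Since the final sound of *baze* is /e/ (a vowel), it takes -oro, giving *bazeoro*.
*aod*: final sound = /d/, a consonant → -vuz → *aodvuz*.

bazeoro, aodvuz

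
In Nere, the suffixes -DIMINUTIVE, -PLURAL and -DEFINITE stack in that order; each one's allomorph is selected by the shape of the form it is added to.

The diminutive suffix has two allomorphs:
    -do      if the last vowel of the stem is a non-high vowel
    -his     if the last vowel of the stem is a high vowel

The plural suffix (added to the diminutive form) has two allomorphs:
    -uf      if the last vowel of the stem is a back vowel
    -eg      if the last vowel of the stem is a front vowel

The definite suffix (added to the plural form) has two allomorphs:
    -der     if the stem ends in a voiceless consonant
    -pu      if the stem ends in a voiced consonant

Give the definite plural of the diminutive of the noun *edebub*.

edebubhisegpu

Since the last vowel of *edebub* is /u/ (a high vowel), it takes -his, giving *edebubhis*.
Since the last vowel of the diminutive form *edebubhis* is /i/ (a front vowel), it takes -eg, giving *edebubhiseg*.
The plural form *edebubhiseg* — final consonant /g/ (voiced) → -pu → *edebubhisegpu*.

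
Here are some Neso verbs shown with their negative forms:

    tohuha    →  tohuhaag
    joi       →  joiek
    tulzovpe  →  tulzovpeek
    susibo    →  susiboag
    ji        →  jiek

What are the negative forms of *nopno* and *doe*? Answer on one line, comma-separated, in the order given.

The alternation tracks the last vowel of the stem — -ek when the last vowel of the stem is a front vowel (*joi*, *tulzovpe*, *ji*); -ag when the last vowel of the stem is a back vowel (*tohuha*, *susibo*).
The last vowel of *nopno* is /o/, which is a back vowel, so the suffix is -ag, giving *nopnoag*.
*doe* — last vowel /e/ (a front vowel) → -ek → *doeek*.

nopnoag, doeek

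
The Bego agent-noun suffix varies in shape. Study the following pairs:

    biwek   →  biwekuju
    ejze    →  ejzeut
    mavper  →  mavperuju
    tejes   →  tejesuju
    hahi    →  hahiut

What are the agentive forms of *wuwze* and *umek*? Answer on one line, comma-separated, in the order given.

The pattern is consonant vs. vowel: -uju when the stem ends in a consonant (*biwek*, *mavper*, *tejes*); -ut when the stem ends in a vowel (*ejze*, *hahi*).
*wuwze* — final sound /e/ (a vowel) → -ut → *wuwzeut*.
Since the final sound of *umek* is /k/ (a consonant), it takes -uju, giving *umekuju*.

wuwzeut, umekuju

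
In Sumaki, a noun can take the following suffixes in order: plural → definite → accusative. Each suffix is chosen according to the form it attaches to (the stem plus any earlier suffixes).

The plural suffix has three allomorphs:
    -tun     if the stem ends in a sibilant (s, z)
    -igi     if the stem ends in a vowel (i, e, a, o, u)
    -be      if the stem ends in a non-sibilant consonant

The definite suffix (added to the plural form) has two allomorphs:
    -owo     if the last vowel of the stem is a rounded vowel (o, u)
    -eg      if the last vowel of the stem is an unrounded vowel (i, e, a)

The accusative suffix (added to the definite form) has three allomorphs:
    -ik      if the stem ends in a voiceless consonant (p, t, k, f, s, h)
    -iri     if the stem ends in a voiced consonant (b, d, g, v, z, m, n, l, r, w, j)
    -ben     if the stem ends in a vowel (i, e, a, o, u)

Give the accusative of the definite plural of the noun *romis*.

romistunowoben

Since the final sound of *romis* is /s/ (a sibilant), it takes -tun, giving *romistun*.
The last vowel of the plural form *romistun* is /u/, which is a rounded vowel, so the definite suffix is -owo, giving *romistunowo*.
The definite form *romistunowo*: final sound = /o/, a vowel → -ben → *romistunowoben*.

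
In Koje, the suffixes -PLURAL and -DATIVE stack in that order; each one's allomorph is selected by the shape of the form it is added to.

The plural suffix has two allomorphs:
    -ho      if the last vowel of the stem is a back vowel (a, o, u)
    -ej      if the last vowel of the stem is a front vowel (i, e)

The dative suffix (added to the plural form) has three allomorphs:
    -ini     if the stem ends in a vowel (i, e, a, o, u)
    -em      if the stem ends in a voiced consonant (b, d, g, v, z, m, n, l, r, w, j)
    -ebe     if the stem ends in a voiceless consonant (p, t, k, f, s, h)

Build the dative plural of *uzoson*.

*uzoson* — last vowel /o/ (a back vowel) → -ho → *uzosonho*.
The final sound of the plural form *uzosonho* is /o/, which is a vowel, so the dative suffix is -ini, giving *uzosonhoini*.

uzosonhoini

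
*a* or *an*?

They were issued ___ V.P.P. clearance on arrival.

a

The indefinite article is chosen by the initial *sound* of the following word, not its spelling.
The initialism *V.P.P.* is read letter by letter; the first letter, V, is pronounced /viː/, which begins with a consonant sound.
So the article is *a*: They were issued a V.P.P. clearance on arrival.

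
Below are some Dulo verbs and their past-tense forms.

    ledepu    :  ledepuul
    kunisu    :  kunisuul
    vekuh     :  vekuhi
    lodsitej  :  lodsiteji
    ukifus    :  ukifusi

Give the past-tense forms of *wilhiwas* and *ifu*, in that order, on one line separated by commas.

The alternation tracks the final sound of the stem — -i when the stem ends in a consonant (*vekuh*, *lodsitej*, *ukifus*); -ul when the stem ends in a vowel (*ledepu*, *kunisu*).
*wilhiwas* — final sound /s/ (a consonant) → -i → *wilhiwasi*.
*ifu* — final sound /u/ (a vowel) → -ul → *ifuul*.

wilhiwasi, ifuul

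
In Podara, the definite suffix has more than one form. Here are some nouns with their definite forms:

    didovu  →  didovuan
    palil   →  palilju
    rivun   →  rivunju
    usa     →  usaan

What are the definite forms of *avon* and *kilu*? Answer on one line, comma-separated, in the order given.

avonju, kiluan

Looking at the final sound of each stem: -ju when the stem ends in a consonant (*palil*, *rivun*); -an when the stem ends in a vowel (*didovu*, *usa*).
*avon*: final sound = /n/, a consonant → -ju → *avonju*.
*kilu*: final sound = /u/, a vowel → -an → *kiluan*.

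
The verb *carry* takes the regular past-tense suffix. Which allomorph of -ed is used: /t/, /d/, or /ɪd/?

/d/

The stem *carry* ends in a voiced sound other than /d/.
The -ed suffix is realized as /ɪd/ after /t, d/; as /t/ after other voiceless consonants; and as /d/ after other voiced sounds.
So -ed on *carry* is pronounced /d/.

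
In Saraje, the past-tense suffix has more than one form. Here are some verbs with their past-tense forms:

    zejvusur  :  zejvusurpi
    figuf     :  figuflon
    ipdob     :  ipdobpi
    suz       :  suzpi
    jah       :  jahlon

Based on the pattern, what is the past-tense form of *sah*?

sahlon

The suffix is conditioned by the final consonant: -lon when the stem ends in a voiceless consonant (*figuf*, *jah*); -pi when the stem ends in a voiced consonant (*zejvusur*, *ipdob*, *suz*).
*sah* — final consonant /h/ (voiceless) → -lon → *sahlon*.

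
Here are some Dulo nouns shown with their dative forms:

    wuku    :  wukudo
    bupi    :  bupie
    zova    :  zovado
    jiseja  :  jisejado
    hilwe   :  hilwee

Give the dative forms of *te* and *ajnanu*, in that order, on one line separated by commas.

The pattern is front/back vowel harmony: -e when the last vowel of the stem is a front vowel (*bupi*, *hilwe*); -do when the last vowel of the stem is a back vowel (*wuku*, *zova*, *jiseja*).
*te* — last vowel /e/ (a front vowel) → -e → *tee*.
Since the last vowel of *ajnanu* is /u/ (a back vowel), it takes -do, giving *ajnanudo*.

tee, ajnanudo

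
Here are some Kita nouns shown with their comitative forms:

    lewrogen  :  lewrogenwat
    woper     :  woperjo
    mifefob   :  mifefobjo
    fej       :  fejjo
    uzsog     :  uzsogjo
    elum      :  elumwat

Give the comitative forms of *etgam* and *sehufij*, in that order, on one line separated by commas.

etgamwat, sehufijjo

The pattern is nasality of the final consonant: -wat when the stem ends in a nasal (*lewrogen*, *elum*); -jo when the stem ends in a non-nasal consonant (*woper*, *mifefob*, *fej*, *uzsog*).
Since the final consonant of *etgam* is /m/ (a nasal), it takes -wat, giving *etgamwat*.
*sehufij* — final consonant /j/ (non-nasal) → -jo → *sehufijjo*.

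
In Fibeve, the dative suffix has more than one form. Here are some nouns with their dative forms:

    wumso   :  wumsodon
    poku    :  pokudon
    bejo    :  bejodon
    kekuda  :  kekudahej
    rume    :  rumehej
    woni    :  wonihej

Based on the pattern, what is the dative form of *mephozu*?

The alternation tracks the last vowel of the stem — -don when the last vowel of the stem is a rounded vowel (*wumso*, *poku*, *bejo*); -hej when the last vowel of the stem is an unrounded vowel (*kekuda*, *rume*, *woni*).
*mephozu* — last vowel /u/ (a rounded vowel) → -don → *mephozudon*.

mephozudon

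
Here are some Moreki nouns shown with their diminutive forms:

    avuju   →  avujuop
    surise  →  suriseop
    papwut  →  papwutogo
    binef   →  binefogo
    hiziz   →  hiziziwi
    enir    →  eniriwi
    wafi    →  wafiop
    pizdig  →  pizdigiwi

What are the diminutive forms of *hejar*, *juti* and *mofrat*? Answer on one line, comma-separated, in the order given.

The pattern is voicing of the final sound: -ogo when the stem ends in a voiceless consonant (*papwut*, *binef*); -iwi when the stem ends in a voiced consonant (*hiziz*, *enir*, *pizdig*); -op when the stem ends in a vowel (*avuju*, *surise*, *wafi*).
Since the final sound of *hejar* is /r/ (a voiced consonant), it takes -iwi, giving *hejariwi*.
*juti*: final sound = /i/, a vowel → -op → *jutiop*.
The final sound of *mofrat* is /t/, which is a voiceless consonant, so the suffix is -ogo, giving *mofratogo*.

hejariwi, jutiop, mofratogo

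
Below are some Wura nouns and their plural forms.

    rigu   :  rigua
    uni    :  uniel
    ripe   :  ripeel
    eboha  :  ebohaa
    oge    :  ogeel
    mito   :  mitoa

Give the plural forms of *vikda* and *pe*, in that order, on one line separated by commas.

The suffix is conditioned by the last vowel: -el when the last vowel of the stem is a front vowel (*uni*, *ripe*, *oge*); -a when the last vowel of the stem is a back vowel (*rigu*, *eboha*, *mito*).
*vikda* — last vowel /a/ (a back vowel) → -a → *vikdaa*.
Since the last vowel of *pe* is /e/ (a front vowel), it takes -el, giving *peel*.

vikdaa, peel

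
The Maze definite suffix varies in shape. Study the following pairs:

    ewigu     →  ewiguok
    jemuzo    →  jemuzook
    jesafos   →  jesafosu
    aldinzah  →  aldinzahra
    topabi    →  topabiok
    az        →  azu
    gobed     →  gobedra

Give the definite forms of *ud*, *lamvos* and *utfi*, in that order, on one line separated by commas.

udra, lamvosu, utfiok

The suffix is conditioned by the final sound: -u when the stem ends in a sibilant (*jesafos*, *az*); -ra when the stem ends in a non-sibilant consonant (*aldinzah*, *gobed*); -ok when the stem ends in a vowel (*ewigu*, *jemuzo*, *topabi*).
Since the final sound of *ud* is /d/ (a non-sibilant consonant), it takes -ra, giving *udra*.
The final sound of *lamvos* is /s/, which is a sibilant, so the suffix is -u, giving *lamvosu*.
*utfi* — final sound /i/ (a vowel) → -ok → *utfiok*.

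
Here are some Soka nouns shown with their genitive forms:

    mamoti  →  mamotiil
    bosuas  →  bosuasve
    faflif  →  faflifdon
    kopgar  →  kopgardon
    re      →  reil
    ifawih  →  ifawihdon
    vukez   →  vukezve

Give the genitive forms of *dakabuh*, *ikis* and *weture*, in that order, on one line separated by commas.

dakabuhdon, ikisve, wetureil

The alternation tracks the final sound of the stem — -ve when the stem ends in a sibilant (*bosuas*, *vukez*); -don when the stem ends in a non-sibilant consonant (*faflif*, *kopgar*, *ifawih*); -il when the stem ends in a vowel (*mamoti*, *re*).
The final sound of *dakabuh* is /h/, which is a non-sibilant consonant, so the suffix is -don, giving *dakabuhdon*.
*ikis* — final sound /s/ (a sibilant) → -ve → *ikisve*.
*weture* — final sound /e/ (a vowel) → -il → *wetureil*.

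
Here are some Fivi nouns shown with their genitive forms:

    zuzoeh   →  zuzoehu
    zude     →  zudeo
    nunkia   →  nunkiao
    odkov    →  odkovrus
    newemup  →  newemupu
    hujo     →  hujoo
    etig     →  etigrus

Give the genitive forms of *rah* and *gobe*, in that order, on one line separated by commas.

The pattern is voicing of the final sound: -u when the stem ends in a voiceless consonant (*zuzoeh*, *newemup*); -rus when the stem ends in a voiced consonant (*odkov*, *etig*); -o when the stem ends in a vowel (*zude*, *nunkia*, *hujo*).
Since the final sound of *rah* is /h/ (a voiceless consonant), it takes -u, giving *rahu*.
*gobe*: final sound = /e/, a vowel → -o → *gobeo*.

rahu, gobeo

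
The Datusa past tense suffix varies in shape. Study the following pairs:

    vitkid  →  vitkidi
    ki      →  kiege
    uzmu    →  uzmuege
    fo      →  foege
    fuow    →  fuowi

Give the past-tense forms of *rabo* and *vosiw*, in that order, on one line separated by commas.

raboege, vosiwi

The suffix is conditioned by the final sound: -i when the stem ends in a consonant (*vitkid*, *fuow*); -ege when the stem ends in a vowel (*ki*, *uzmu*, *fo*).
Since the final sound of *rabo* is /o/ (a vowel), it takes -ege, giving *raboege*.
The final sound of *vosiw* is /w/, which is a consonant, so the suffix is -i, giving *vosiwi*.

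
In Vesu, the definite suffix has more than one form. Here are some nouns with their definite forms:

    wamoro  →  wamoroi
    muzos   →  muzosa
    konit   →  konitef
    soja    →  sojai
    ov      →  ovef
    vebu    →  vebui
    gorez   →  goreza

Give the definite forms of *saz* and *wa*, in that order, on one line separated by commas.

saza, wai

Looking at the final sound of each stem: -a when the stem ends in a sibilant (*muzos*, *gorez*); -ef when the stem ends in a non-sibilant consonant (*konit*, *ov*); -i when the stem ends in a vowel (*wamoro*, *soja*, *vebu*).
Since the final sound of *saz* is /z/ (a sibilant), it takes -a, giving *saza*.
*wa* — final sound /a/ (a vowel) → -i → *wai*.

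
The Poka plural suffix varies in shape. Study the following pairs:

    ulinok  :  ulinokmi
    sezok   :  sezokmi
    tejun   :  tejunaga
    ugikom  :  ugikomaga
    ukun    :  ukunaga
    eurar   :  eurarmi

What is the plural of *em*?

emaga

The alternation tracks the final consonant of the stem — -aga when the stem ends in a nasal (*tejun*, *ugikom*, *ukun*); -mi when the stem ends in a non-nasal consonant (*ulinok*, *sezok*, *eurar*).
The final consonant of *em* is /m/, which is a nasal, so the suffix is -aga, giving *emaga*.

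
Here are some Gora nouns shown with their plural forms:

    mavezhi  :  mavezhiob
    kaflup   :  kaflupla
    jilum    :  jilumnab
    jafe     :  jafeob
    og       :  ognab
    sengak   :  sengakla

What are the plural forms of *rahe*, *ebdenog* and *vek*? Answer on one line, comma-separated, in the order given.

raheob, ebdenognab, vekla

The pattern is voicing of the final sound: -la when the stem ends in a voiceless consonant (*kaflup*, *sengak*); -nab when the stem ends in a voiced consonant (*jilum*, *og*); -ob when the stem ends in a vowel (*mavezhi*, *jafe*).
The final sound of *rahe* is /e/, which is a vowel, so the suffix is -ob, giving *raheob*.
*ebdenog*: final sound = /g/, a voiced consonant → -nab → *ebdenognab*.
The final sound of *vek* is /k/, which is a voiceless consonant, so the suffix is -la, giving *vekla*.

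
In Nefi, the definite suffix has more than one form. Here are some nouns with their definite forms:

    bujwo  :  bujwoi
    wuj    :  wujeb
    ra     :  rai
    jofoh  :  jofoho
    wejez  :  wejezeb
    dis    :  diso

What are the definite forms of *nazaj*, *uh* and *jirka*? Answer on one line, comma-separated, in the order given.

The suffix is conditioned by the final sound: -o when the stem ends in a voiceless consonant (*jofoh*, *dis*); -eb when the stem ends in a voiced consonant (*wuj*, *wejez*); -i when the stem ends in a vowel (*bujwo*, *ra*).
*nazaj* — final sound /j/ (a voiced consonant) → -eb → *nazajeb*.
The final sound of *uh* is /h/, which is a voiceless consonant, so the suffix is -o, giving *uho*.
*jirka*: final sound = /a/, a vowel → -i → *jirkai*.

nazajeb, uho, jirkai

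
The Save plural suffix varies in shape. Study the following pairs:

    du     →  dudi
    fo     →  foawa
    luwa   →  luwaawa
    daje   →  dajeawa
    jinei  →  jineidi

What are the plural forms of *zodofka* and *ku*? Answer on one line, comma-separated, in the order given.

zodofkaawa, kudi

The pattern is height harmony: -di when the last vowel of the stem is a high vowel (*du*, *jinei*); -awa when the last vowel of the stem is a non-high vowel (*fo*, *luwa*, *daje*).
*zodofka*: last vowel = /a/, a non-high vowel → -awa → *zodofkaawa*.
*ku* — last vowel /u/ (a high vowel) → -di → *kudi*.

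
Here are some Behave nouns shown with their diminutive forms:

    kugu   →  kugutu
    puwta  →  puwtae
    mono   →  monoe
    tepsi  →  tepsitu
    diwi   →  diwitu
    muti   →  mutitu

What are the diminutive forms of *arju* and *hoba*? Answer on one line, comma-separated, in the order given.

The alternation tracks the last vowel of the stem — -tu when the last vowel of the stem is a high vowel (*kugu*, *tepsi*, *diwi*, *muti*); -e when the last vowel of the stem is a non-high vowel (*puwta*, *mono*).
The last vowel of *arju* is /u/, which is a high vowel, so the suffix is -tu, giving *arjutu*.
*hoba* — last vowel /a/ (a non-high vowel) → -e → *hobae*.

arjutu, hobae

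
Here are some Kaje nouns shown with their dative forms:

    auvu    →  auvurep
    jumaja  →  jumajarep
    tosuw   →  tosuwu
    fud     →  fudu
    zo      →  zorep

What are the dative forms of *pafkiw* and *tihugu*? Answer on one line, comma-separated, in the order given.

pafkiwu, tihugurep

The pattern is consonant vs. vowel: -u when the stem ends in a consonant (*tosuw*, *fud*); -rep when the stem ends in a vowel (*auvu*, *jumaja*, *zo*).
*pafkiw*: final sound = /w/, a consonant → -u → *pafkiwu*.
Since the final sound of *tihugu* is /u/ (a vowel), it takes -rep, giving *tihugurep*.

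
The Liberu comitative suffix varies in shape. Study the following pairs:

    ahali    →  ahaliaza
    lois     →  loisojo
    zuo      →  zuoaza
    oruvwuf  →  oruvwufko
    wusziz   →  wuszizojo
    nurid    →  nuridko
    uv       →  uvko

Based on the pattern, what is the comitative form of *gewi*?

The alternation tracks the final sound of the stem — -ojo when the stem ends in a sibilant (*lois*, *wusziz*); -ko when the stem ends in a non-sibilant consonant (*oruvwuf*, *nurid*, *uv*); -aza when the stem ends in a vowel (*ahali*, *zuo*).
The final sound of *gewi* is /i/, which is a vowel, so the suffix is -aza, giving *gewiaza*.

gewiaza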